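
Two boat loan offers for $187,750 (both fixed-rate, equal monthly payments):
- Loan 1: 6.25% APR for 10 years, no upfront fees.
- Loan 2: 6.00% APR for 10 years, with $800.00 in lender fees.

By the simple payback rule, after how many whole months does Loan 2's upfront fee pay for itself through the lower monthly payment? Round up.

34 months

Loan 1: at 6.25% the monthly rate is 0.0052083, so the payment is 187,750 × 0.0052083 / (1 − 1.0052083^−120) = $2,108.06.
Loan 2: monthly rate = 6%/12 = 0.0050000; payment = 187,750 × 0.0050000 / (1 − (1+0.0050000)^−120) = $2,084.41.
Monthly savings = $2,108.06 − $2,084.41 = $23.65.
Break-even = $800.00 / $23.65 = 33.83 → 34 months.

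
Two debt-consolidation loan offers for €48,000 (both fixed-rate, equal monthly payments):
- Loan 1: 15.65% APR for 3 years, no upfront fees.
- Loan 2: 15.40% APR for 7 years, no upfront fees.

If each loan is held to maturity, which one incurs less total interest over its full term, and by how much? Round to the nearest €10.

Loan 1 by €18,260

Loan 1: at 15.65% the monthly rate is 0.0130417, so the payment is 48,000 × 0.0130417 / (1 − 1.0130417^−36) = €1,679.26.
Total interest on Loan 1 = 36 × €1,679.26 − €48,000 = €12,453.36.
Loan 2: monthly rate = 15.4%/12 = 0.0128333; payment = 48,000 × 0.0128333 / (1 − (1+0.0128333)^−84) = €937.05.
Total interest on Loan 2 = 84 × €937.05 − €48,000 = €30,712.20.
Loan 1 is lower by €18,258.84.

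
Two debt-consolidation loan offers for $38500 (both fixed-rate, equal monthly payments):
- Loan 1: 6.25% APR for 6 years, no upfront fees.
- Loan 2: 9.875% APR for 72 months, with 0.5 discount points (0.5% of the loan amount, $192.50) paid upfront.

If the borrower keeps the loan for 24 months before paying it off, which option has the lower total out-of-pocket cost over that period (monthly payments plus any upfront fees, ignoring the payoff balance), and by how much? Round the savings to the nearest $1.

Loan 1 by $1,830

Loan 1: monthly rate = 6.25%/12 = 0.0052083; payment = 38,500 × 0.0052083 / (1 − (1+0.0052083)^−72) = $642.61.
Loan 2: at 9.875% the monthly rate is 0.0082292, so the payment is 38,500 × 0.0082292 / (1 − 1.0082292^−72) = $710.82.
Over 24 months: Loan 1 costs 24 × $642.61 = $15,422.64; Loan 2 costs 24 × $710.82 + $192.50 = $17,252.18.
Loan 1 is cheaper by $17,252.18 − $15,422.64 = $1,829.54.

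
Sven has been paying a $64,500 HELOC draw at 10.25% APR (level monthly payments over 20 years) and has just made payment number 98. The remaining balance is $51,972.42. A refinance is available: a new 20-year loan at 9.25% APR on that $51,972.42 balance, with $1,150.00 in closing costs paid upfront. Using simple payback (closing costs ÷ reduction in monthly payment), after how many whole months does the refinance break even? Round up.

Current payment = 64,500 × 10.25%/12 / (1 − (1+0.0085417)^−240) = $633.16.
Refinanced payment = 51,972.42 × 0.0077083 / (1 − (1+0.0077083)^−240) = $476.00.
Monthly savings = $633.16 − $476.00 = $157.16.
Break-even = $1,150.00 / $157.16 = 7.32 → 8 months.

8 months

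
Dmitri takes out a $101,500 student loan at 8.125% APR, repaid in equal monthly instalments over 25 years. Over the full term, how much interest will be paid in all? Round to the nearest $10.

Monthly rate = 8.125%/12 = 0.0067708; payment = 101,500 × 0.0067708 / (1 − (1+0.0067708)^−300) = $791.82.
Total paid = 300 × $791.82 = $237,546.00; interest = $237,546.00 − $101,500 = $136,046.00.

$136,050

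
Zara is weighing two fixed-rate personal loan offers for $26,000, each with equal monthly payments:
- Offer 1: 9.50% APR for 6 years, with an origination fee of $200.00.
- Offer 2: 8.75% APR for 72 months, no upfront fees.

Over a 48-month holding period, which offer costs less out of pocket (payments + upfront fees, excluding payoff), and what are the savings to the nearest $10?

Offer 2 by $670

Offer 1: monthly rate = 9.5%/12 = 0.0079167; payment = 26,000 × 0.0079167 / (1 − (1+0.0079167)^−72) = $475.14.
Offer 2: monthly rate = 8.75%/12 = 0.0072917; payment = 26,000 × 0.0072917 / (1 − (1+0.0072917)^−72) = $465.44.
Over 48 months: Offer 1 costs 48 × $475.14 + $200.00 = $23,006.72; Offer 2 costs 48 × $465.44 = $22,341.12.
Offer 2 is cheaper by $23,006.72 − $22,341.12 = $665.60.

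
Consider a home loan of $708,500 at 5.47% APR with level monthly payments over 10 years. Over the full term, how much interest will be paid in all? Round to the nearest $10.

$212,930

Monthly rate = 5.47%/12 = 0.0045583; payment = 708,500 × 0.0045583 / (1 − (1+0.0045583)^−120) = $7,678.56.
Total paid = 120 × $7,678.56 = $921,427.20; interest = $921,427.20 − $708,500 = $212,927.20.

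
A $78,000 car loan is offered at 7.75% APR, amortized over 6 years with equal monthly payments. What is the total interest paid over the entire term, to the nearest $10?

Monthly rate = 7.75%/12 = 0.0064583; payment = 78,000 × 0.0064583 / (1 − (1+0.0064583)^−72) = $1,358.09.
Total paid = 72 × $1,358.09 = $97,782.48; interest = $97,782.48 − $78,000 = $19,782.48.

$19,780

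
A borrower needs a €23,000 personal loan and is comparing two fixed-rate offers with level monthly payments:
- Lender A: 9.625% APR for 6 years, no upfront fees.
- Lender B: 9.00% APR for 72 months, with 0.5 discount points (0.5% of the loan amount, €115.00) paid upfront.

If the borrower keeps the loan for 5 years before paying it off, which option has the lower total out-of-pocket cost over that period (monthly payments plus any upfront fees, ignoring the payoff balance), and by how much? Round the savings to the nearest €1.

Lender B by €315

Lender A: at 9.625% the monthly rate is 0.0080208, so the payment is 23,000 × 0.0080208 / (1 − 1.0080208^−72) = €421.76.
Lender B: monthly rate = 9%/12 = 0.0075000; payment = 23,000 × 0.0075000 / (1 − (1+0.0075000)^−72) = €414.59.
Over 60 months: Lender A costs 60 × €421.76 = €25,305.60; Lender B costs 60 × €414.59 + €115.00 = €24,990.40.
Lender B is cheaper by €25,305.60 − €24,990.40 = €315.20.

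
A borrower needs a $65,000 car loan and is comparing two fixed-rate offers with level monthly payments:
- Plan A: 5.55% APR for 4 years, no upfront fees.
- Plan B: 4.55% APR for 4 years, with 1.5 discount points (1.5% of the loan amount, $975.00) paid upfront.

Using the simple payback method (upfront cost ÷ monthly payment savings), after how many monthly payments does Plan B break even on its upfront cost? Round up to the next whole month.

Plan A: monthly rate = 5.55%/12 = 0.0046250; payment = 65,000 × 0.0046250 / (1 − (1+0.0046250)^−48) = $1,513.15.
Plan B: at 4.55% the monthly rate is 0.0037917, so the payment is 65,000 × 0.0037917 / (1 − 1.0037917^−48) = $1,483.69.
Monthly savings = $1,513.15 − $1,483.69 = $29.46.
Break-even = $975.00 / $29.46 = 33.10 → 34 months.

34 months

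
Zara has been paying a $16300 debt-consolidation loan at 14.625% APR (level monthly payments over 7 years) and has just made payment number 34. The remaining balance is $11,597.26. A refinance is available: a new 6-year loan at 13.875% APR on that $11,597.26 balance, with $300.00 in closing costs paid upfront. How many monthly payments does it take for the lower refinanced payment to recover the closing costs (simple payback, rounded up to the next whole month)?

Current payment = 16,300 × 14.625%/12 / (1 − (1+0.0121875)^−84) = $311.12.
Refinanced payment = 11,597.26 × 0.0115625 / (1 − (1+0.0115625)^−72) = $238.19.
Monthly savings = $311.12 − $238.19 = $72.93.
Break-even = $300.00 / $72.93 = 4.11 → 5 months.

5 months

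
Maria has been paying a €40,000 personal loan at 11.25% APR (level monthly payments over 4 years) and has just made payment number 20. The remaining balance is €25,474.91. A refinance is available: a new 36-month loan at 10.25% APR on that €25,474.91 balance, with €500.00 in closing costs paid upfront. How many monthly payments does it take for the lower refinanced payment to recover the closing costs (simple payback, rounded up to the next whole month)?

Current payment = 40,000 × 11.25%/12 / (1 − (1+0.0093750)^−48) = €1,038.68.
Refinanced payment = 25,474.91 × 0.0085417 / (1 − (1+0.0085417)^−36) = €825.00.
Monthly savings = €1,038.68 − €825.00 = €213.68.
Break-even = €500.00 / €213.68 = 2.34 → 3 months.

3 months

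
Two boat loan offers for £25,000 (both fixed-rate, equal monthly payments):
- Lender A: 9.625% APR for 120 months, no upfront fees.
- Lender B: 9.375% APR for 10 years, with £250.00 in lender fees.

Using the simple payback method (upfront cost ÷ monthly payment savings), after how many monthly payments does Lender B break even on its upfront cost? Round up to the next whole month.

Lender A: at 9.625% the monthly rate is 0.0080208, so the payment is 25,000 × 0.0080208 / (1 − 1.0080208^−120) = £325.21.
Lender B: at 9.375% the monthly rate is 0.0078125, so the payment is 25,000 × 0.0078125 / (1 − 1.0078125^−120) = £321.79.
Monthly savings = £325.21 − £321.79 = £3.42.
Break-even = £250.00 / £3.42 = 73.10 → 74 months.

74 months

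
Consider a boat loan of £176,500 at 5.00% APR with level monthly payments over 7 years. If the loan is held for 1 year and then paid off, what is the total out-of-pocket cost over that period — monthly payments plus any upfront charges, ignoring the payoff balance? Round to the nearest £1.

Monthly rate = 5%/12 = 0.0041667; payment = 176,500 × 0.0041667 / (1 − (1+0.0041667)^−84) = £2,494.63.
Total outlay = 12 × £2,494.63 = £29,935.56.

£29,936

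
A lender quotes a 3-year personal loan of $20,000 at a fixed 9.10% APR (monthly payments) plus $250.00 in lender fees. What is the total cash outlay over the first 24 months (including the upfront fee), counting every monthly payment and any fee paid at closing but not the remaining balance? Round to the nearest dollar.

$15,536

At 9.10% the monthly rate is 0.0075833, so the payment is 20,000 × 0.0075833 / (1 − 1.0075833^−36) = $636.93.
Total outlay = 24 × $636.93 + $250.00 = $15,536.32.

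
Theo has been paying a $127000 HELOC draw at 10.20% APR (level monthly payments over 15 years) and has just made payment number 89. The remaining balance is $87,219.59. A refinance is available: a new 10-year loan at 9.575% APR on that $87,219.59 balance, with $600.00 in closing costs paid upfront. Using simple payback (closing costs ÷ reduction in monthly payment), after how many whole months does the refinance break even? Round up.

Current payment = 127,000 × 10.2%/12 / (1 − (1+0.0085000)^−180) = $1,380.33.
Refinanced payment = 87,219.59 × 0.0079792 / (1 − (1+0.0079792)^−120) = $1,132.18.
Monthly savings = $1,380.33 − $1,132.18 = $248.15.
Break-even = $600.00 / $248.15 = 2.42 → 3 months.

3 months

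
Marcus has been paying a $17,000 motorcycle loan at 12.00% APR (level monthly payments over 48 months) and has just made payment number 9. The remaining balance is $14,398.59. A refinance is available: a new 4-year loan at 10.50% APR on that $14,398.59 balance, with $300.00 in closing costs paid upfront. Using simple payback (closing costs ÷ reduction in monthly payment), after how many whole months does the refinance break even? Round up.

4 months

Current payment = 17,000 × 12%/12 / (1 − (1+0.0100000)^−48) = $447.68.
Refinanced payment = 14,398.59 × 0.0087500 / (1 − (1+0.0087500)^−48) = $368.65.
Monthly savings = $447.68 − $368.65 = $79.03.
Break-even = $300.00 / $79.03 = 3.80 → 4 months.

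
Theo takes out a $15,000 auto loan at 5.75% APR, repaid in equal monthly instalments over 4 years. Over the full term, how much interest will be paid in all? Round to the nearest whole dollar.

$1,827

Monthly rate = 5.75%/12 = 0.0047917; payment = 15,000 × 0.0047917 / (1 − (1+0.0047917)^−48) = $350.56.
Total paid = 48 × $350.56 = $16,826.88; interest = $16,826.88 − $15,000 = $1,826.88.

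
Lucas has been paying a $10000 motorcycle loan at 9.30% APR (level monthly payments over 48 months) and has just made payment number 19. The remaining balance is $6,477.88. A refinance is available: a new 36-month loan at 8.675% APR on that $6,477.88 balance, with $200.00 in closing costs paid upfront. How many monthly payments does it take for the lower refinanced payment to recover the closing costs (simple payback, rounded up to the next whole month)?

Current payment = 10,000 × 9.3%/12 / (1 − (1+0.0077500)^−48) = $250.28.
Refinanced payment = 6,477.88 × 0.0072292 / (1 − (1+0.0072292)^−36) = $205.02.
Monthly savings = $250.28 − $205.02 = $45.26.
Break-even = $200.00 / $45.26 = 4.42 → 5 months.

5 months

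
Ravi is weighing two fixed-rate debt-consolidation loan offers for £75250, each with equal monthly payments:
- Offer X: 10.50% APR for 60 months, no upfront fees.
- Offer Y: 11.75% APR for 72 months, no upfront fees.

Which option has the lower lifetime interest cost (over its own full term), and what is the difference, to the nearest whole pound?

Offer X: at 10.50% the monthly rate is 0.0087500, so the payment is 75,250 × 0.0087500 / (1 − 1.0087500^−60) = £1,617.42.
Total interest on Offer X = 60 × £1,617.42 − £75,250 = £21,795.20.
Offer Y: monthly rate = 11.75%/12 = 0.0097917; payment = 75,250 × 0.0097917 / (1 − (1+0.0097917)^−72) = £1,461.39.
Total interest on Offer Y = 72 × £1,461.39 − £75,250 = £29,970.08.
Offer X is lower by £8,174.88.

Offer X by £8,175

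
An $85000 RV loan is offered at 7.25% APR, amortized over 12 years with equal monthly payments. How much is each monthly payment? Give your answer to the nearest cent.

$885.49

At 7.25% the monthly rate is 0.0060417, so the payment is 85,000 × 0.0060417 / (1 − 1.0060417^−144) = $885.49.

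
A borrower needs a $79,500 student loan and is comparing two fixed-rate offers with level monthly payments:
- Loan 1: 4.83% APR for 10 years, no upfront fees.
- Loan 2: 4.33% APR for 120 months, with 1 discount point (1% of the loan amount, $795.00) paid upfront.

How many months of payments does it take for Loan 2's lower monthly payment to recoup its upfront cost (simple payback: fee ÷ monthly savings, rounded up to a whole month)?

42 months

Loan 1: at 4.83% the monthly rate is 0.0040250, so the payment is 79,500 × 0.0040250 / (1 − 1.0040250^−120) = $836.63.
Loan 2: monthly rate = 4.33%/12 = 0.0036083; payment = 79,500 × 0.0036083 / (1 − (1+0.0036083)^−120) = $817.43.
Monthly savings = $836.63 − $817.43 = $19.20.
Break-even = $795.00 / $19.20 = 41.41 → 42 months.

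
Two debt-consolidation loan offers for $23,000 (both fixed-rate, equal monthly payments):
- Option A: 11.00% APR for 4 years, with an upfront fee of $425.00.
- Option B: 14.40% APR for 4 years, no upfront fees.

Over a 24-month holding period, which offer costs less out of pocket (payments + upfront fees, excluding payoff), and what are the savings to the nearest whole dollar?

Option A: at 11.00% the monthly rate is 0.0091667, so the payment is 23,000 × 0.0091667 / (1 − 1.0091667^−48) = $594.45.
Option B: monthly rate = 14.4%/12 = 0.0120000; payment = 23,000 × 0.0120000 / (1 − (1+0.0120000)^−48) = $633.13.
Over 24 months: Option A costs 24 × $594.45 + $425.00 = $14,691.80; Option B costs 24 × $633.13 = $15,195.12.
Option A is cheaper by $15,195.12 − $14,691.80 = $503.32.

Option A by $503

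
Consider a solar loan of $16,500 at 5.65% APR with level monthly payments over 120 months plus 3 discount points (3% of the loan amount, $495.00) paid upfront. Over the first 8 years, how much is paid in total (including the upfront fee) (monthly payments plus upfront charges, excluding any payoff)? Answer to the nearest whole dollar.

$17,804

Monthly rate = 5.65%/12 = 0.0047083; payment = 16,500 × 0.0047083 / (1 − (1+0.0047083)^−120) = $180.30.
Total outlay = 96 × $180.30 + $495.00 = $17,803.80.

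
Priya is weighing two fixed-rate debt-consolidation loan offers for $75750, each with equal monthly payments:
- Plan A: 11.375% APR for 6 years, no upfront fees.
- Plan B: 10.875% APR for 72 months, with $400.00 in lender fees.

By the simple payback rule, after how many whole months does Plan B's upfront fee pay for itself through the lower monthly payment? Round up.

21 months

Plan A: at 11.375% the monthly rate is 0.0094792, so the payment is 75,750 × 0.0094792 / (1 − 1.0094792^−72) = $1,456.42.
Plan B: at 10.875% the monthly rate is 0.0090625, so the payment is 75,750 × 0.0090625 / (1 − 1.0090625^−72) = $1,436.99.
Monthly savings = $1,456.42 − $1,436.99 = $19.43.
Break-even = $400.00 / $19.43 = 20.59 → 21 months.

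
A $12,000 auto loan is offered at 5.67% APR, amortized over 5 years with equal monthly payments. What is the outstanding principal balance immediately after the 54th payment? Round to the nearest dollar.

$1,358

With monthly rate i = 5.67%/12 = 0.0047250, the balance after k of n payments is P · [(1+i)^n − (1+i)^k] / [(1+i)^n − 1].
(1+0.0047250)^60 = 1.32688267 and (1+0.0047250)^54 = 1.28987988, so the balance is 12,000 × (1.32688267 − 1.28987988) / (1.32688267 − 1) = $1,358.39.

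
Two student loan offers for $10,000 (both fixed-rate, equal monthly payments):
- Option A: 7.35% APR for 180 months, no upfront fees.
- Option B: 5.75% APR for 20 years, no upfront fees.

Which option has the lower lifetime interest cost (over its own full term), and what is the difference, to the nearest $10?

Option A: at 7.35% the monthly rate is 0.0061250, so the payment is 10,000 × 0.0061250 / (1 − 1.0061250^−180) = $91.85.
Total interest on Option A = 180 × $91.85 − $10,000 = $6,533.00.
Option B: at 5.75% the monthly rate is 0.0047917, so the payment is 10,000 × 0.0047917 / (1 − 1.0047917^−240) = $70.21.
Total interest on Option B = 240 × $70.21 − $10,000 = $6,850.40.
Option A is lower by $317.40.

Option A by $320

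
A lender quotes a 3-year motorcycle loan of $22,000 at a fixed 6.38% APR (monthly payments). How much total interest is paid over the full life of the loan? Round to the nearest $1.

$2,231

At 6.38% the monthly rate is 0.0053167, so the payment is 22,000 × 0.0053167 / (1 − 1.0053167^−36) = $673.08.
Total paid = 36 × $673.08 = $24,230.88; interest = $24,230.88 − $22,000 = $2,230.88.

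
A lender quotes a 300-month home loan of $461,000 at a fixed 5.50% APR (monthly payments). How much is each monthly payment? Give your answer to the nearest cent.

$2,830.94

At 5.50% the monthly rate is 0.0045833, so the payment is 461,000 × 0.0045833 / (1 − 1.0045833^−300) = $2,830.94.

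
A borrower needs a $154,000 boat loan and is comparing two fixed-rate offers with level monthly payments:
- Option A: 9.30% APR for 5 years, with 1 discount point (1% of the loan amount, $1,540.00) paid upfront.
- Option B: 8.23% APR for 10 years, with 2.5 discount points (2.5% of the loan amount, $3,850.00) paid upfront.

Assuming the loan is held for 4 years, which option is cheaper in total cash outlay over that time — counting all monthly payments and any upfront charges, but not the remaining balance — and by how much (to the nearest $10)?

Option A: at 9.30% the monthly rate is 0.0077500, so the payment is 154,000 × 0.0077500 / (1 − 1.0077500^−60) = $3,219.26.
Option B: monthly rate = 8.23%/12 = 0.0068583; payment = 154,000 × 0.0068583 / (1 − (1+0.0068583)^−120) = $1,887.21.
Over 48 months: Option A costs 48 × $3,219.26 + $1,540.00 = $156,064.48; Option B costs 48 × $1,887.21 + $3,850.00 = $94,436.08.
Option B is cheaper by $156,064.48 − $94,436.08 = $61,628.40.

Option B by $61,630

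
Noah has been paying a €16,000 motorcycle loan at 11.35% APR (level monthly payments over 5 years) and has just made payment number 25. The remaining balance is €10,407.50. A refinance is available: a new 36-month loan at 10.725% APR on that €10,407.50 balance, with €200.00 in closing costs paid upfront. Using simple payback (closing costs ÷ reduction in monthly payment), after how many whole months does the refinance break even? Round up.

Current payment = 16,000 × 11.35%/12 / (1 − (1+0.0094583)^−60) = €350.68.
Refinanced payment = 10,407.50 × 0.0089375 / (1 − (1+0.0089375)^−36) = €339.37.
Monthly savings = €350.68 − €339.37 = €11.31.
Break-even = €200.00 / €11.31 = 17.68 → 18 months.

18 months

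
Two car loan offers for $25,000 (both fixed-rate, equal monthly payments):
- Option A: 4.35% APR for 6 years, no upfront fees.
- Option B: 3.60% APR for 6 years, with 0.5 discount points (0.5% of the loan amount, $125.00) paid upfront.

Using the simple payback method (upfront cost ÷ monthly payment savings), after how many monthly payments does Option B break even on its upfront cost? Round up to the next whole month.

15 months

Option A: at 4.35% the monthly rate is 0.0036250, so the payment is 25,000 × 0.0036250 / (1 − 1.0036250^−72) = $395.13.
Option B: at 3.60% the monthly rate is 0.0030000, so the payment is 25,000 × 0.0030000 / (1 − 1.0030000^−72) = $386.59.
Monthly savings = $395.13 − $386.59 = $8.54.
Break-even = $125.00 / $8.54 = 14.64 → 15 months.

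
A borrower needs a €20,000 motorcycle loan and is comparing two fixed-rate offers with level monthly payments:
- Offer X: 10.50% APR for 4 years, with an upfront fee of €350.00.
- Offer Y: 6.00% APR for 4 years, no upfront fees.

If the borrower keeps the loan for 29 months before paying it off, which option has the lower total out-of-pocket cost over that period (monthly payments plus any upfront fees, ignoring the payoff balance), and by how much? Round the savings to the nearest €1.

Offer X: at 10.50% the monthly rate is 0.0087500, so the payment is 20,000 × 0.0087500 / (1 − 1.0087500^−48) = €512.07.
Offer Y: at 6.00% the monthly rate is 0.0050000, so the payment is 20,000 × 0.0050000 / (1 − 1.0050000^−48) = €469.70.
Over 29 months: Offer X costs 29 × €512.07 + €350.00 = €15,200.03; Offer Y costs 29 × €469.70 = €13,621.30.
Offer Y is cheaper by €15,200.03 − €13,621.30 = €1,578.73.

Offer Y by €1,579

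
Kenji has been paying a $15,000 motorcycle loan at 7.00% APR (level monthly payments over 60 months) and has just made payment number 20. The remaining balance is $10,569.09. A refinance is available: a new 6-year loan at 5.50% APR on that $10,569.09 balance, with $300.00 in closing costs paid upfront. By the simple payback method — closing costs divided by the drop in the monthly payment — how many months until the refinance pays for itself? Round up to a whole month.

Current payment = 15,000 × 7%/12 / (1 − (1+0.0058333)^−60) = $297.02.
Refinanced payment = 10,569.09 × 0.0045833 / (1 − (1+0.0045833)^−72) = $172.68.
Monthly savings = $297.02 − $172.68 = $124.34.
Break-even = $300.00 / $124.34 = 2.41 → 3 months.

3 months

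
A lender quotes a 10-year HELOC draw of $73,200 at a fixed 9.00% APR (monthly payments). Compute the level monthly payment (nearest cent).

$927.27

Monthly rate = 9%/12 = 0.0075000; payment = 73,200 × 0.0075000 / (1 − (1+0.0075000)^−120) = $927.27.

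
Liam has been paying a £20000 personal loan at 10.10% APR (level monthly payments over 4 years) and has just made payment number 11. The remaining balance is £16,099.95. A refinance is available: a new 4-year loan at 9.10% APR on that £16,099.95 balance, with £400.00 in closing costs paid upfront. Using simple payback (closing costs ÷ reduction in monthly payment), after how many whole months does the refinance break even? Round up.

Current payment = 20,000 × 10.1%/12 / (1 − (1+0.0084167)^−48) = £508.21.
Refinanced payment = 16,099.95 × 0.0075833 / (1 − (1+0.0075833)^−48) = £401.41.
Monthly savings = £508.21 − £401.41 = £106.80.
Break-even = £400.00 / £106.80 = 3.75 → 4 months.

4 months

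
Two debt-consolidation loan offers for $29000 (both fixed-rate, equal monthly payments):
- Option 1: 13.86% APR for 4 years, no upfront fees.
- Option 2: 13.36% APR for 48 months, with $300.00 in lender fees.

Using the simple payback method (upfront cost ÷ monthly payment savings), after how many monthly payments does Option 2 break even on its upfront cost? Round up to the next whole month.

42 months

Option 1: at 13.86% the monthly rate is 0.0115500, so the payment is 29,000 × 0.0115500 / (1 − 1.0115500^−48) = $790.43.
Option 2: monthly rate = 13.36%/12 = 0.0111333; payment = 29,000 × 0.0111333 / (1 − (1+0.0111333)^−48) = $783.19.
Monthly savings = $790.43 − $783.19 = $7.24.
Break-even = $300.00 / $7.24 = 41.44 → 42 months.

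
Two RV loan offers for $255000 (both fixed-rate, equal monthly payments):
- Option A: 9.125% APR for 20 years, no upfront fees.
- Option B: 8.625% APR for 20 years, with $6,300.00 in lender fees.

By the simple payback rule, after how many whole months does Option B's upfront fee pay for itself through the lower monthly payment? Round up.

Option A: monthly rate = 9.125%/12 = 0.0076042; payment = 255,000 × 0.0076042 / (1 − (1+0.0076042)^−240) = $2,314.84.
Option B: at 8.625% the monthly rate is 0.0071875, so the payment is 255,000 × 0.0071875 / (1 − 1.0071875^−240) = $2,233.16.
Monthly savings = $2,314.84 − $2,233.16 = $81.68.
Break-even = $6,300.00 / $81.68 = 77.13 → 78 months.

78 months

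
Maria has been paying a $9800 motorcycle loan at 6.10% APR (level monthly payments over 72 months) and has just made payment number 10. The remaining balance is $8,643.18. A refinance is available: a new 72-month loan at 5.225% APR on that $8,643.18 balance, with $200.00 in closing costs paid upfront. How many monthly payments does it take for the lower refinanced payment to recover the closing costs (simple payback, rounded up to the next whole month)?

9 months

Current payment = 9,800 × 6.1%/12 / (1 − (1+0.0050833)^−72) = $162.88.
Refinanced payment = 8,643.18 × 0.0043542 / (1 − (1+0.0043542)^−72) = $140.10.
Monthly savings = $162.88 − $140.10 = $22.78.
Break-even = $200.00 / $22.78 = 8.78 → 9 months.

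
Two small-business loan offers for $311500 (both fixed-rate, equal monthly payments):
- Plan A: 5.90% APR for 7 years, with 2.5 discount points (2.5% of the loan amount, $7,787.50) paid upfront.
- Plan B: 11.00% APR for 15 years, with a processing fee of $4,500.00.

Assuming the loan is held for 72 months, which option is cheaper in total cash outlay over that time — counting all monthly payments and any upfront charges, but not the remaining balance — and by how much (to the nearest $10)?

Plan B by $74,940

Plan A: monthly rate = 5.9%/12 = 0.0049167; payment = 311,500 × 0.0049167 / (1 − (1+0.0049167)^−84) = $4,535.65.
Plan B: at 11.00% the monthly rate is 0.0091667, so the payment is 311,500 × 0.0091667 / (1 − 1.0091667^−180) = $3,540.50.
Over 72 months: Plan A costs 72 × $4,535.65 + $7,787.50 = $334,354.30; Plan B costs 72 × $3,540.50 + $4,500.00 = $259,416.00.
Plan B is cheaper by $334,354.30 − $259,416.00 = $74,938.30.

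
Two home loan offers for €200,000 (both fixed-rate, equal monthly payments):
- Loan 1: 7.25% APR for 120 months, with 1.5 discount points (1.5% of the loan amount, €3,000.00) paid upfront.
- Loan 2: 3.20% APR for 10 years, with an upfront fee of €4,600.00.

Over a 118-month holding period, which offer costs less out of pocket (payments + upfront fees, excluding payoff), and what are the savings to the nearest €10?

Loan 2 by €45,400

Loan 1: at 7.25% the monthly rate is 0.0060417, so the payment is 200,000 × 0.0060417 / (1 − 1.0060417^−120) = €2,348.02.
Loan 2: monthly rate = 3.2%/12 = 0.0026667; payment = 200,000 × 0.0026667 / (1 − (1+0.0026667)^−120) = €1,949.73.
Over 118 months: Loan 1 costs 118 × €2,348.02 + €3,000.00 = €280,066.36; Loan 2 costs 118 × €1,949.73 + €4,600.00 = €234,668.14.
Loan 2 is cheaper by €280,066.36 − €234,668.14 = €45,398.22.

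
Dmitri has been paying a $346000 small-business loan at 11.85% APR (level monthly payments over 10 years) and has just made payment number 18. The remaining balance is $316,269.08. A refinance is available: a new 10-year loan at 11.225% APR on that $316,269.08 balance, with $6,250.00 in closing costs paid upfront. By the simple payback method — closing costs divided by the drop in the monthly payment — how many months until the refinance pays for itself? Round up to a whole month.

Current payment = 346,000 × 11.85%/12 / (1 − (1+0.0098750)^−120) = $4,934.14.
Refinanced payment = 316,269.08 × 0.0093542 / (1 − (1+0.0093542)^−120) = $4,396.99.
Monthly savings = $4,934.14 − $4,396.99 = $537.15.
Break-even = $6,250.00 / $537.15 = 11.64 → 12 months.

12 months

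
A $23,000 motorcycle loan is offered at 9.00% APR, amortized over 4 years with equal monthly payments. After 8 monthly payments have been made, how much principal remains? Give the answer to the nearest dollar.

With monthly rate i = 9%/12 = 0.0075000, the balance after k of n payments is P · [(1+i)^n − (1+i)^k] / [(1+i)^n − 1].
(1+0.0075000)^48 = 1.43140533 and (1+0.0075000)^8 = 1.06159885, so the balance is 23,000 × (1.43140533 − 1.06159885) / (1.43140533 − 1) = $19,715.91.

$19,716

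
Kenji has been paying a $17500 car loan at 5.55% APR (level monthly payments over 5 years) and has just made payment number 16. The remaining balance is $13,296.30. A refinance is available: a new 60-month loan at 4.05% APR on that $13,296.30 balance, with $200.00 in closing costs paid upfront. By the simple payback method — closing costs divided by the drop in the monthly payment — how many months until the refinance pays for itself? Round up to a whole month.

3 months

Current payment = 17,500 × 5.55%/12 / (1 − (1+0.0046250)^−60) = $334.67.
Refinanced payment = 13,296.30 × 0.0033750 / (1 − (1+0.0033750)^−60) = $245.17.
Monthly savings = $334.67 − $245.17 = $89.50.
Break-even = $200.00 / $89.50 = 2.23 → 3 months.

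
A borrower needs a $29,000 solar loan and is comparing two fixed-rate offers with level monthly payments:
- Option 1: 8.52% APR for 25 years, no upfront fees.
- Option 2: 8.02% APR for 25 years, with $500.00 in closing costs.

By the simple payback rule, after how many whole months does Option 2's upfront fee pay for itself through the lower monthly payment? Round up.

Option 1: at 8.52% the monthly rate is 0.0071000, so the payment is 29,000 × 0.0071000 / (1 − 1.0071000^−300) = $233.91.
Option 2: monthly rate = 8.02%/12 = 0.0066833; payment = 29,000 × 0.0066833 / (1 − (1+0.0066833)^−300) = $224.21.
Monthly savings = $233.91 − $224.21 = $9.70.
Break-even = $500.00 / $9.70 = 51.55 → 52 months.

52 months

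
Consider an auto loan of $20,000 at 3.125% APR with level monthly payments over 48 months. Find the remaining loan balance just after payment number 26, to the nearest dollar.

With monthly rate i = 3.125%/12 = 0.0026042, the balance after k of n payments is P · [(1+i)^n − (1+i)^k] / [(1+i)^n − 1].
(1+0.0026042)^48 = 1.13296436 and (1+0.0026042)^26 = 1.06995899, so the balance is 20,000 × (1.13296436 − 1.06995899) / (1.13296436 − 1) = $9,477.03.

$9,477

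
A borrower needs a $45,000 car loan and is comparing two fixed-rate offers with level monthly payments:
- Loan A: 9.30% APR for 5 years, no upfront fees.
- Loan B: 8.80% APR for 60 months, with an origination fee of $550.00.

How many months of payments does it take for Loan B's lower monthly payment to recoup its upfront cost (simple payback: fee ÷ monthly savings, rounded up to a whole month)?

Loan A: monthly rate = 9.3%/12 = 0.0077500; payment = 45,000 × 0.0077500 / (1 − (1+0.0077500)^−60) = $940.69.
Loan B: monthly rate = 8.8%/12 = 0.0073333; payment = 45,000 × 0.0073333 / (1 − (1+0.0073333)^−60) = $929.76.
Monthly savings = $940.69 − $929.76 = $10.93.
Break-even = $550.00 / $10.93 = 50.32 → 51 months.

51 months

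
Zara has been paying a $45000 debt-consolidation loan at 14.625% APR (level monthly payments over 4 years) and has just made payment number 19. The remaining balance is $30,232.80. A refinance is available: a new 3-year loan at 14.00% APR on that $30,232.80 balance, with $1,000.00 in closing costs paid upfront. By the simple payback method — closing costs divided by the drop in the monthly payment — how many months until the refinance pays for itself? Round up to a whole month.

5 months

Current payment = 45,000 × 14.625%/12 / (1 − (1+0.0121875)^−48) = $1,243.85.
Refinanced payment = 30,232.80 × 0.0116667 / (1 − (1+0.0116667)^−36) = $1,033.29.
Monthly savings = $1,243.85 − $1,033.29 = $210.56.
Break-even = $1,000.00 / $210.56 = 4.75 → 5 months.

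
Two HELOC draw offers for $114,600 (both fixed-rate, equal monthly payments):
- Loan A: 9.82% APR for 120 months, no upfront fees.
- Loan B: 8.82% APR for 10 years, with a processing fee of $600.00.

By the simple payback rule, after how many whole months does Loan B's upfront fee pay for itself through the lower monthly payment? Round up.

Loan A: monthly rate = 9.82%/12 = 0.0081833; payment = 114,600 × 0.0081833 / (1 − (1+0.0081833)^−120) = $1,503.05.
Loan B: at 8.82% the monthly rate is 0.0073500, so the payment is 114,600 × 0.0073500 / (1 − 1.0073500^−120) = $1,440.56.
Monthly savings = $1,503.05 − $1,440.56 = $62.49.
Break-even = $600.00 / $62.49 = 9.60 → 10 months.

10 months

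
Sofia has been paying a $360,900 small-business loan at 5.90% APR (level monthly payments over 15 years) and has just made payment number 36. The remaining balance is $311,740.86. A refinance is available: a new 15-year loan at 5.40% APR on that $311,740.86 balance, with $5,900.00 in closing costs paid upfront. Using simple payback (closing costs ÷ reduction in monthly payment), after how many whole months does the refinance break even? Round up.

Current payment = 360,900 × 5.9%/12 / (1 − (1+0.0049167)^−180) = $3,026.02.
Refinanced payment = 311,740.86 × 0.0045000 / (1 − (1+0.0045000)^−180) = $2,530.67.
Monthly savings = $3,026.02 − $2,530.67 = $495.35.
Break-even = $5,900.00 / $495.35 = 11.91 → 12 months.

12 months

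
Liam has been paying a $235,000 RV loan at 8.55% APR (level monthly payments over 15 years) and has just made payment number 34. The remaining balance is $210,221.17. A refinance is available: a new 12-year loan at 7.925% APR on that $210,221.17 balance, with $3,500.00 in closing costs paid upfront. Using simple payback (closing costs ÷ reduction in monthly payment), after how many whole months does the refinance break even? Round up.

Current payment = 235,000 × 8.55%/12 / (1 − (1+0.0071250)^−180) = $2,321.03.
Refinanced payment = 210,221.17 × 0.0066042 / (1 − (1+0.0066042)^−144) = $2,266.91.
Monthly savings = $2,321.03 − $2,266.91 = $54.12.
Break-even = $3,500.00 / $54.12 = 64.67 → 65 months.

65 months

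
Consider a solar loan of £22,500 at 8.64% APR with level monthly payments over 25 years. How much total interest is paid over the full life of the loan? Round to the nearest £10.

At 8.64% the monthly rate is 0.0072000, so the payment is 22,500 × 0.0072000 / (1 − 1.0072000^−300) = £183.30.
Total paid = 300 × £183.30 = £54,990.00; interest = £54,990.00 − £22,500 = £32,490.00.

£32,490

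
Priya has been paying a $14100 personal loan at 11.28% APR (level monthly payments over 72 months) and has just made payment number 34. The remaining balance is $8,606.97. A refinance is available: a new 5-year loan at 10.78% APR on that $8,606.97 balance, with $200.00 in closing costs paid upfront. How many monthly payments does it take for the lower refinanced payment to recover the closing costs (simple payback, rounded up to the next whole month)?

Current payment = 14,100 × 11.28%/12 / (1 − (1+0.0094000)^−72) = $270.41.
Refinanced payment = 8,606.97 × 0.0089833 / (1 − (1+0.0089833)^−60) = $186.19.
Monthly savings = $270.41 − $186.19 = $84.22.
Break-even = $200.00 / $84.22 = 2.37 → 3 months.

3 months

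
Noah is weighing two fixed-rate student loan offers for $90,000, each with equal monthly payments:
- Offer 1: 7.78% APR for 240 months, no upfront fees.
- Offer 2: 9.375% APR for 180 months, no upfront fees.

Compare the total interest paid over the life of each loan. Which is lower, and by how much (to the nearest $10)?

Offer 2 by $9,780

Offer 1: at 7.78% the monthly rate is 0.0064833, so the payment is 90,000 × 0.0064833 / (1 − 1.0064833^−240) = $740.52.
Total interest on Offer 1 = 240 × $740.52 − $90,000 = $87,724.80.
Offer 2: monthly rate = 9.375%/12 = 0.0078125; payment = 90,000 × 0.0078125 / (1 − (1+0.0078125)^−180) = $933.03.
Total interest on Offer 2 = 180 × $933.03 − $90,000 = $77,945.40.
Offer 2 is lower by $9,779.40.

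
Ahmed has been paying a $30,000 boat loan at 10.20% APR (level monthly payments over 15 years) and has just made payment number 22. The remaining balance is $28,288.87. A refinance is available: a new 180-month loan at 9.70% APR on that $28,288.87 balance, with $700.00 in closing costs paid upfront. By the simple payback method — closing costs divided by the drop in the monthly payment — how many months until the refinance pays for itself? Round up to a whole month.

Current payment = 30,000 × 10.2%/12 / (1 − (1+0.0085000)^−180) = $326.06.
Refinanced payment = 28,288.87 × 0.0080833 / (1 − (1+0.0080833)^−180) = $298.82.
Monthly savings = $326.06 − $298.82 = $27.24.
Break-even = $700.00 / $27.24 = 25.70 → 26 months.

26 months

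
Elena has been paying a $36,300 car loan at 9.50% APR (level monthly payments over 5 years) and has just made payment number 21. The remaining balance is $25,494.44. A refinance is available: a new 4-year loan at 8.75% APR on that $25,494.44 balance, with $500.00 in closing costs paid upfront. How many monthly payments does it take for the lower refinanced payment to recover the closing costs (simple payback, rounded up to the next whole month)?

Current payment = 36,300 × 9.5%/12 / (1 − (1+0.0079167)^−60) = $762.37.
Refinanced payment = 25,494.44 × 0.0072917 / (1 − (1+0.0072917)^−48) = $631.41.
Monthly savings = $762.37 − $631.41 = $130.96.
Break-even = $500.00 / $130.96 = 3.82 → 4 months.

4 months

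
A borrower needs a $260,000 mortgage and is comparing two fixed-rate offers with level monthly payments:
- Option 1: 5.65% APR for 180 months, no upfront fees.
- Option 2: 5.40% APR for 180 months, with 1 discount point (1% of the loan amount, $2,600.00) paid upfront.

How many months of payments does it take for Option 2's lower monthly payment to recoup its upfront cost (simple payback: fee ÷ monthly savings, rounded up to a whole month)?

76 months

Option 1: at 5.65% the monthly rate is 0.0047083, so the payment is 260,000 × 0.0047083 / (1 − 1.0047083^−180) = $2,145.17.
Option 2: at 5.40% the monthly rate is 0.0045000, so the payment is 260,000 × 0.0045000 / (1 − 1.0045000^−180) = $2,110.65.
Monthly savings = $2,145.17 − $2,110.65 = $34.52.
Break-even = $2,600.00 / $34.52 = 75.32 → 76 months.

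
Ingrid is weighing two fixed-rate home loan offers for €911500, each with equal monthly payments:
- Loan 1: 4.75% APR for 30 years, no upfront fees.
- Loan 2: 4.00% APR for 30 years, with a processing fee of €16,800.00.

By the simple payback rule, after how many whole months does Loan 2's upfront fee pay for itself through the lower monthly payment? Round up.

Loan 1: monthly rate = 4.75%/12 = 0.0039583; payment = 911,500 × 0.0039583 / (1 − (1+0.0039583)^−360) = €4,754.82.
Loan 2: monthly rate = 4%/12 = 0.0033333; payment = 911,500 × 0.0033333 / (1 − (1+0.0033333)^−360) = €4,351.64.
Monthly savings = €4,754.82 − €4,351.64 = €403.18.
Break-even = €16,800.00 / €403.18 = 41.67 → 42 months.

42 months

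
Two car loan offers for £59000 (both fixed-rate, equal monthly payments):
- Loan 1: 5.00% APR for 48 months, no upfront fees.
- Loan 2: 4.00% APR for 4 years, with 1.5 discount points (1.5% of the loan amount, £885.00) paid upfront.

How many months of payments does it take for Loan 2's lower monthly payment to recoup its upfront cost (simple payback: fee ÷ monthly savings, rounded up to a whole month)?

34 months

Loan 1: at 5.00% the monthly rate is 0.0041667, so the payment is 59,000 × 0.0041667 / (1 − 1.0041667^−48) = £1,358.73.
Loan 2: monthly rate = 4%/12 = 0.0033333; payment = 59,000 × 0.0033333 / (1 − (1+0.0033333)^−48) = £1,332.16.
Monthly savings = £1,358.73 − £1,332.16 = £26.57.
Break-even = £885.00 / £26.57 = 33.31 → 34 months.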